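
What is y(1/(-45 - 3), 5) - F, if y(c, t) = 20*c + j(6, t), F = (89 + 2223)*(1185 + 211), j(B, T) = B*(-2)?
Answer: -38730773/12 ≈ -3.2276e+6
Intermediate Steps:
j(B, T) = -2*B
F = 3227552 (F = 2312*1396 = 3227552)
y(c, t) = -12 + 20*c (y(c, t) = 20*c - 2*6 = 20*c - 12 = -12 + 20*c)
y(1/(-45 - 3), 5) - F = (-12 + 20/(-45 - 3)) - 1*3227552 = (-12 + 20/(-48)) - 3227552 = (-12 + 20*(-1/48)) - 3227552 = (-12 - 5/12) - 3227552 = -149/12 - 3227552 = -38730773/12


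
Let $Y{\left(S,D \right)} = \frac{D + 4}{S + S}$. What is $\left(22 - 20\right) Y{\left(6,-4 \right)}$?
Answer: $0$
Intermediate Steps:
$Y{\left(S,D \right)} = \frac{4 + D}{2 S}$
$\left(22 - 20\right) Y{\left(6,-4 \right)} = \left(22 - 20\right) \frac{4 - 4}{2 \cdot 6} = \left(22 - 20\right) \frac{1}{2} \cdot \frac{1}{6} \cdot 0 = 2 \cdot 0 = 0$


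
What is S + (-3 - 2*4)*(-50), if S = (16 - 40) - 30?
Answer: 496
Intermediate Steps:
S = -54 (S = -24 - 30 = -54)
S + (-3 - 2*4)*(-50) = -54 + (-3 - 2*4)*(-50) = -54 + (-3 - 8)*(-50) = -54 - 11*(-50) = -54 + 550 = 496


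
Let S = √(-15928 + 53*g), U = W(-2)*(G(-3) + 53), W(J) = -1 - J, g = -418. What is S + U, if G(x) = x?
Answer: 50 + I*√38082 ≈ 50.0 + 195.15*I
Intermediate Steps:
U = 50 (U = (-1 - 1*(-2))*(-3 + 53) = (-1 + 2)*50 = 1*50 = 50)
S = I*√38082 (S = √(-15928 + 53*(-418)) = √(-15928 - 22154) = √(-38082) = I*√38082 ≈ 195.15*I)
S + U = I*√38082 + 50 = 50 + I*√38082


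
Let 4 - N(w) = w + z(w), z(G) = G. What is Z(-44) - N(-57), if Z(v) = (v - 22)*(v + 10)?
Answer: 2126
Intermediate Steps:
N(w) = 4 - 2*w (N(w) = 4 - (w + w) = 4 - 2*w)
Z(v) = (-22 + v)*(10 + v)
Z(-44) - N(-57) = (-220 + (-44)**2 - 12*(-44)) - (4 - 2*(-57)) = (-220 + 1936 + 528) - (4 + 114) = 2244 - 1*118 = 2244 - 118 = 2126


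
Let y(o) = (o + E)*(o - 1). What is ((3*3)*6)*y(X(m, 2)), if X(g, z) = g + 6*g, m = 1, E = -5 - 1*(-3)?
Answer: 1620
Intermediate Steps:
E = -2 (E = -5 + 3 = -2)
X(g, z) = 7*g
y(o) = (-1 + o)*(-2 + o) (y(o) = (o - 2)*(o - 1) = (-2 + o)*(-1 + o) = (-1 + o)*(-2 + o))
((3*3)*6)*y(X(m, 2)) = ((3*3)*6)*(2 + (7*1)² - 21) = (9*6)*(2 + 7² - 3*7) = 54*(2 + 49 - 21) = 54*30 = 1620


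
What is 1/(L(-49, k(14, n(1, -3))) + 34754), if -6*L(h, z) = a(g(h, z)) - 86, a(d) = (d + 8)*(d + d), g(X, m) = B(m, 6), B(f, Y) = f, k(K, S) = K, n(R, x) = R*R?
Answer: 3/103997 ≈ 2.8847e-5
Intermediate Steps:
n(R, x) = R**2
g(X, m) = m
a(d) = 2*d*(8 + d) (a(d) = (8 + d)*(2*d) = 2*d*(8 + d))
L(h, z) = 43/3 - z*(8 + z)/3 (L(h, z) = -(2*z*(8 + z) - 86)/6 = -(-86 + 2*z*(8 + z))/6 = 43/3 - z*(8 + z)/3)
1/(L(-49, k(14, n(1, -3))) + 34754) = 1/((43/3 - 1/3*14*(8 + 14)) + 34754) = 1/((43/3 - 1/3*14*22) + 34754) = 1/((43/3 - 308/3) + 34754) = 1/(-265/3 + 34754) = 1/(103997/3) = 3/103997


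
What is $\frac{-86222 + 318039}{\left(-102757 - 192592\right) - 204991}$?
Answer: $- \frac{231817}{500340} \approx -0.46332$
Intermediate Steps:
$\frac{-86222 + 318039}{\left(-102757 - 192592\right) - 204991} = \frac{231817}{\left(-102757 - 192592\right) - 204991} = \frac{231817}{-295349 - 204991} = \frac{231817}{-500340} = 231817 \left(- \frac{1}{500340}\right) = - \frac{231817}{500340}$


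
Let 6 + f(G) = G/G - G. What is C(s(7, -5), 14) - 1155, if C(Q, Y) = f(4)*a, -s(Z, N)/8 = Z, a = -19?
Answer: -984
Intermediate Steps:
s(Z, N) = -8*Z
f(G) = -5 - G (f(G) = -6 + (G/G - G) = -6 + (1 - G) = -5 - G)
C(Q, Y) = 171 (C(Q, Y) = (-5 - 1*4)*(-19) = (-5 - 4)*(-19) = -9*(-19) = 171)
C(s(7, -5), 14) - 1155 = 171 - 1155 = -984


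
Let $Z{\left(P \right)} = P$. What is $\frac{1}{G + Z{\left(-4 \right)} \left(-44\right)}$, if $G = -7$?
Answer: $\frac{1}{169} \approx 0.0059172$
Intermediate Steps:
$\frac{1}{G + Z{\left(-4 \right)} \left(-44\right)} = \frac{1}{-7 - -176} = \frac{1}{-7 + 176} = \frac{1}{169}$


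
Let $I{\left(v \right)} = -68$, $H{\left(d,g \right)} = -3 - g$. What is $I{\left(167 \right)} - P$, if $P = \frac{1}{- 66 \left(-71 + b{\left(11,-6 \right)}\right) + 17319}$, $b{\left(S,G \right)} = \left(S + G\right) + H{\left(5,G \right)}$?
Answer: $- \frac{1460437}{21477} \approx -68.0$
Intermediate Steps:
$b{\left(S,G \right)} = -3 + S$ ($b{\left(S,G \right)} = \left(S + G\right) - \left(3 + G\right) = \left(G + S\right) - \left(3 + G\right) = -3 + S$)
$P = \frac{1}{21477}$ ($P = \frac{1}{- 66 \left(-71 + \left(-3 + 11\right)\right) + 17319} = \frac{1}{- 66 \left(-71 + 8\right) + 17319} = \frac{1}{\left(-66\right) \left(-63\right) + 17319} = \frac{1}{4158 + 17319} = \frac{1}{21477} \approx 4.6561 \cdot 10^{-5}$)
$I{\left(167 \right)} - P = -68 - \frac{1}{21477} = - \frac{1460437}{21477}$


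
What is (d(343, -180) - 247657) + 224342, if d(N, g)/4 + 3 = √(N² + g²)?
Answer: -23327 + 4*√150049 ≈ -21778.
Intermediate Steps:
d(N, g) = -12 + 4*√(N² + g²)
(d(343, -180) - 247657) + 224342 = ((-12 + 4*√(343² + (-180)²)) - 247657) + 224342 = ((-12 + 4*√(117649 + 32400)) - 247657) + 224342 = ((-12 + 4*√150049) - 247657) + 224342 = (-247669 + 4*√150049) + 224342 = -23327 + 4*√150049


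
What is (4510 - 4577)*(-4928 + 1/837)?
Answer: 276357245/837 ≈ 3.3018e+5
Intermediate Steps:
(4510 - 4577)*(-4928 + 1/837) = -67*(-4928 + 1/837) = -67*(-4124735/837) = 276357245/837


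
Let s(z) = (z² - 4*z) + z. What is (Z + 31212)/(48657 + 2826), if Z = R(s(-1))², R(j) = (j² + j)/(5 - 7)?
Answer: 31312/51483 ≈ 0.60820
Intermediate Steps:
s(z) = z² - 3*z
R(j) = -j/2 - j²/2 (R(j) = (j + j²)/(-2) = (j + j²)*(-½) = -j/2 - j²/2)
Z = 100 (Z = (-(-(-3 - 1))*(1 - (-3 - 1))/2)² = (-(-1*(-4))*(1 - 1*(-4))/2)² = (-½*4*(1 + 4))² = (-½*4*5)² = (-10)² = 100)
(Z + 31212)/(48657 + 2826) = (100 + 31212)/(48657 + 2826) = 31312/51483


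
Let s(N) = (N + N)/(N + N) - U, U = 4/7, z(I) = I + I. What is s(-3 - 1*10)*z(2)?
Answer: 12/7 ≈ 1.7143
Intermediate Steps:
z(I) = 2*I
U = 4/7 (U = 4*(⅐) = 4/7 ≈ 0.57143)
s(N) = 3/7 (s(N) = (N + N)/(N + N) - 1*4/7 = (2*N)/((2*N)) - 4/7 = (2*N)*(1/(2*N)) - 4/7 = 1 - 4/7 = 3/7)
s(-3 - 1*10)*z(2) = 3*(2*2)/7 = (3/7)*4 = 12/7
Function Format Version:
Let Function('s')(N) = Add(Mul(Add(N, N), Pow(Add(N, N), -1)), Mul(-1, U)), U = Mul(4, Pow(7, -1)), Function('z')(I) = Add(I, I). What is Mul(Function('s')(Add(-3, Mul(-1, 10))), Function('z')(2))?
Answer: Rational(12, 7) ≈ 1.7143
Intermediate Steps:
Function('z')(I) = Mul(2, I)
U = Rational(4, 7) (U = Mul(4, Rational(1, 7)) = Rational(4, 7) ≈ 0.57143)
Function('s')(N) = Rational(3, 7) (Function('s')(N) = Add(Mul(Add(N, N), Pow(Add(N, N), -1)), Mul(-1, Rational(4, 7))) = Add(Mul(Mul(2, N), Pow(Mul(2, N), -1)), Rational(-4, 7)) = Add(Mul(Mul(2, N), Mul(Rational(1, 2), Pow(N, -1))), Rational(-4, 7)) = Add(1, Rational(-4, 7)) = Rational(3, 7))
Mul(Function('s')(Add(-3, Mul(-1, 10))), Function('z')(2)) = Mul(Rational(3, 7), Mul(2, 2)) = Mul(Rational(3, 7), 4) = Rational(12, 7)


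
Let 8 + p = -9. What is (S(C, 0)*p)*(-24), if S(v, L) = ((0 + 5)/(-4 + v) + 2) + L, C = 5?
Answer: 2856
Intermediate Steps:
S(v, L) = 2 + L + 5/(-4 + v) (S(v, L) = (5/(-4 + v) + 2) + L = (2 + 5/(-4 + v)) + L = 2 + L + 5/(-4 + v))
p = -17 (p = -8 - 9 = -17)
(S(C, 0)*p)*(-24) = (((-3 - 4*0 + 2*5 + 0*5)/(-4 + 5))*(-17))*(-24) = (((-3 + 0 + 10 + 0)/1)*(-17))*(-24) = ((1*7)*(-17))*(-24) = (7*(-17))*(-24) = -119*(-24) = 2856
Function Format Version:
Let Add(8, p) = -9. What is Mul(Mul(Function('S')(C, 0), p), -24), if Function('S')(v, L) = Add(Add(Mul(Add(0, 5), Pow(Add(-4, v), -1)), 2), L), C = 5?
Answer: 2856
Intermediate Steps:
Function('S')(v, L) = Add(2, L, Mul(5, Pow(Add(-4, v), -1))) (Function('S')(v, L) = Add(Add(Mul(5, Pow(Add(-4, v), -1)), 2), L) = Add(Add(2, Mul(5, Pow(Add(-4, v), -1))), L) = Add(2, L, Mul(5, Pow(Add(-4, v), -1))))
p = -17 (p = Add(-8, -9) = -17)
Mul(Mul(Function('S')(C, 0), p), -24) = Mul(Mul(Mul(Pow(Add(-4, 5), -1), Add(-3, Mul(-4, 0), Mul(2, 5), Mul(0, 5))), -17), -24) = Mul(Mul(Mul(Pow(1, -1), Add(-3, 0, 10, 0)), -17), -24) = Mul(Mul(Mul(1, 7), -17), -24) = Mul(Mul(7, -17), -24) = Mul(-119, -24) = 2856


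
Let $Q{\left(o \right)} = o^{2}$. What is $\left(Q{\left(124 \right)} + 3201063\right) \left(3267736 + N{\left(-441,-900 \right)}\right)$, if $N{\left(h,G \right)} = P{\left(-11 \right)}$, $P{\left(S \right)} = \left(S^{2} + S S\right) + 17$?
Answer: $10511306569805$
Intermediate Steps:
$P{\left(S \right)} = 17 + 2 S^{2}$ ($P{\left(S \right)} = \left(S^{2} + S^{2}\right) + 17 = 2 S^{2} + 17 = 17 + 2 S^{2}$)
$N{\left(h,G \right)} = 259$ ($N{\left(h,G \right)} = 17 + 2 \left(-11\right)^{2} = 17 + 2 \cdot 121 = 17 + 242 = 259$)
$\left(Q{\left(124 \right)} + 3201063\right) \left(3267736 + N{\left(-441,-900 \right)}\right) = \left(124^{2} + 3201063\right) \left(3267736 + 259\right) = \left(15376 + 3201063\right) 3267995 = 3216439 \cdot 3267995 = 10511306569805$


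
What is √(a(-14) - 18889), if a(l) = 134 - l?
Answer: I*√18741 ≈ 136.9*I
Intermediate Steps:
√(a(-14) - 18889) = √((134 - 1*(-14)) - 18889) = √((134 + 14) - 18889) = √(148 - 18889) = √(-18741) = I*√18741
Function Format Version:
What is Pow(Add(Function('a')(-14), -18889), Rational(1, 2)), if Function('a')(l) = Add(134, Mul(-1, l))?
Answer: Mul(I, Pow(18741, Rational(1, 2))) ≈ Mul(136.90, I)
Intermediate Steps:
Pow(Add(Function('a')(-14), -18889), Rational(1, 2)) = Pow(Add(Add(134, Mul(-1, -14)), -18889), Rational(1, 2)) = Pow(Add(Add(134, 14), -18889), Rational(1, 2)) = Pow(Add(148, -18889), Rational(1, 2)) = Pow(-18741, Rational(1, 2)) = Mul(I, Pow(18741, Rational(1, 2)))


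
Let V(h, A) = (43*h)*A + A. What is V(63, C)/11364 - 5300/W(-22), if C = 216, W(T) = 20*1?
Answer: -202175/947 ≈ -213.49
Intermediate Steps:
W(T) = 20
V(h, A) = A + 43*A*h (V(h, A) = 43*A*h + A = A + 43*A*h)
V(63, C)/11364 - 5300/W(-22) = (216*(1 + 43*63))/11364 - 5300/20 = (216*(1 + 2709))*(1/11364) - 5300*1/20 = (216*2710)*(1/11364) - 265 = 585360*(1/11364) - 265 = 48780/947 - 265 = -202175/947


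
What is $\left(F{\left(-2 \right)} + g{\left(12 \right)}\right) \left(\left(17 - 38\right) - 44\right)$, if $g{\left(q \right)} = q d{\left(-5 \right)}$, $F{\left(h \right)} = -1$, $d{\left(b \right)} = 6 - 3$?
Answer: $-2275$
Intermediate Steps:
$d{\left(b \right)} = 3$
$g{\left(q \right)} = 3 q$ ($g{\left(q \right)} = q 3 = 3 q$)
$\left(F{\left(-2 \right)} + g{\left(12 \right)}\right) \left(\left(17 - 38\right) - 44\right) = \left(-1 + 3 \cdot 12\right) \left(\left(17 - 38\right) - 44\right) = \left(-1 + 36\right) \left(-21 - 44\right) = 35 \left(-65\right) = -2275$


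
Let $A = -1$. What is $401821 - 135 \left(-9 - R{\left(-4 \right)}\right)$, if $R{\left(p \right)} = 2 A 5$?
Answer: $401686$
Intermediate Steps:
$R{\left(p \right)} = -10$ ($R{\left(p \right)} = 2 \left(-1\right) 5 = \left(-2\right) 5 = -10$)
$401821 - 135 \left(-9 - R{\left(-4 \right)}\right) = 401821 - 135 \left(-9 - -10\right) = 401821 - 135 \left(-9 + 10\right) = 401821 - 135 = 401686$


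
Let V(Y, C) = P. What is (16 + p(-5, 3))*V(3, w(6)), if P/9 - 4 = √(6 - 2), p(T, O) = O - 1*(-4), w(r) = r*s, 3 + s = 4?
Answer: 1242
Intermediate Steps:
s = 1 (s = -3 + 4 = 1)
w(r) = r (w(r) = r*1 = r)
p(T, O) = 4 + O (p(T, O) = O + 4 = 4 + O)
P = 54 (P = 36 + 9*√(6 - 2) = 36 + 9*√4 = 36 + 9*2 = 36 + 18 = 54)
V(Y, C) = 54
(16 + p(-5, 3))*V(3, w(6)) = (16 + (4 + 3))*54 = (16 + 7)*54 = 23*54 = 1242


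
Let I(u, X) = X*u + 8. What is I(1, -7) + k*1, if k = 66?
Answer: 67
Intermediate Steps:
I(u, X) = 8 + X*u
I(1, -7) + k*1 = (8 - 7*1) + 66*1 = (8 - 7) + 66 = 1 + 66 = 67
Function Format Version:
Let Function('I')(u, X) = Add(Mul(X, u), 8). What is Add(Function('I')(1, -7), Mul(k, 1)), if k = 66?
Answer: 67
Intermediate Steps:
Function('I')(u, X) = Add(8, Mul(X, u))
Add(Function('I')(1, -7), Mul(k, 1)) = Add(Add(8, Mul(-7, 1)), Mul(66, 1)) = Add(Add(8, -7), 66) = Add(1, 66) = 67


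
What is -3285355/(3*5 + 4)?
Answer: -3285355/19 ≈ -1.7291e+5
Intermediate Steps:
-3285355/(3*5 + 4) = -3285355/(15 + 4) = -3285355/19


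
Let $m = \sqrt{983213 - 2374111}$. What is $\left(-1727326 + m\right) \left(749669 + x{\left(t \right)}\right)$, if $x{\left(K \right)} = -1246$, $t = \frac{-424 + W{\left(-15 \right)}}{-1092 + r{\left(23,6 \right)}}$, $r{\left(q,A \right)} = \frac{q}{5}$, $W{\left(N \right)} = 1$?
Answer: $-1292770506898 + 748423 i \sqrt{1390898} \approx -1.2928 \cdot 10^{12} + 8.8266 \cdot 10^{8} i$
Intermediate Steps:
$r{\left(q,A \right)} = \frac{q}{5}$ ($r{\left(q,A \right)} = q \frac{1}{5} = \frac{q}{5}$)
$t = \frac{2115}{5437}$ ($t = \frac{-424 + 1}{-1092 + \frac{1}{5} \cdot 23} = - \frac{423}{-1092 + \frac{23}{5}} = - \frac{423}{- \frac{5437}{5}} = \left(-423\right) \left(- \frac{5}{5437}\right) = \frac{2115}{5437} \approx 0.389$)
$m = i \sqrt{1390898}$ ($m = \sqrt{-1390898} = i \sqrt{1390898} \approx 1179.4 i$)
$\left(-1727326 + m\right) \left(749669 + x{\left(t \right)}\right) = \left(-1727326 + i \sqrt{1390898}\right) \left(749669 - 1246\right) = \left(-1727326 + i \sqrt{1390898}\right) 748423 = -1292770506898 + 748423 i \sqrt{1390898}$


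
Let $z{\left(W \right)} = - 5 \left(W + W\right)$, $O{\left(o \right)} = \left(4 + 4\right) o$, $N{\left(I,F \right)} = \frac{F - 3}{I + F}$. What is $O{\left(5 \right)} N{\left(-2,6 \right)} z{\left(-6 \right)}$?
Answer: $1800$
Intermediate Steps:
$N{\left(I,F \right)} = \frac{-3 + F}{F + I}$
$O{\left(o \right)} = 8 o$
$z{\left(W \right)} = - 10 W$ ($z{\left(W \right)} = - 5 \cdot 2 W = - 10 W$)
$O{\left(5 \right)} N{\left(-2,6 \right)} z{\left(-6 \right)} = 8 \cdot 5 \frac{-3 + 6}{6 - 2} \left(\left(-10\right) \left(-6\right)\right) = 40 \cdot \frac{1}{4} \cdot 3 \cdot 60 = 40 \cdot \frac{3}{4} \cdot 60 = 30 \cdot 60 = 1800$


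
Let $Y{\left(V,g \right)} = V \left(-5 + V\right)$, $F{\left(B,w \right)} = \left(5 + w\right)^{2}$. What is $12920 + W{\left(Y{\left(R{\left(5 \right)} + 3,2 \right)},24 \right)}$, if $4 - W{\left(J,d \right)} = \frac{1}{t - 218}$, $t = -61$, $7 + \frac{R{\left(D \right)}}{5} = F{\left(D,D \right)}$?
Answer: $\frac{3605797}{279} \approx 12924.0$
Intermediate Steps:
$R{\left(D \right)} = -35 + 5 \left(5 + D\right)^{2}$
$W{\left(J,d \right)} = \frac{1117}{279}$ ($W{\left(J,d \right)} = 4 - \frac{1}{-61 - 218} = 4 - \frac{1}{-279} = 4 - - \frac{1}{279} = 4 + \frac{1}{279} = \frac{1117}{279}$)
$12920 + W{\left(Y{\left(R{\left(5 \right)} + 3,2 \right)},24 \right)} = 12920 + \frac{1117}{279} = \frac{3605797}{279}$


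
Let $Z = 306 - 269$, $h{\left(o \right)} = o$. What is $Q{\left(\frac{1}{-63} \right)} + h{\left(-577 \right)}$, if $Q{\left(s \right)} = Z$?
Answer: $-540$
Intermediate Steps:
$Z = 37$
$Q{\left(s \right)} = 37$
$Q{\left(\frac{1}{-63} \right)} + h{\left(-577 \right)} = 37 - 577 = -540$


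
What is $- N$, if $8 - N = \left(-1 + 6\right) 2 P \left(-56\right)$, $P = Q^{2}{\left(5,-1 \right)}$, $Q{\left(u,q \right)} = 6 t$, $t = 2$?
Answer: $-80648$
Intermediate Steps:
$Q{\left(u,q \right)} = 12$ ($Q{\left(u,q \right)} = 6 \cdot 2 = 12$)
$P = 144$ ($P = 12^{2} = 144$)
$N = 80648$ ($N = 8 - \left(-1 + 6\right) 2 \cdot 144 \left(-56\right) = 8 - 5 \cdot 2 \cdot 144 \left(-56\right) = 8 - 10 \cdot 144 \left(-56\right) = 8 - 1440 \left(-56\right) = 8 - -80640 = 8 + 80640 = 80648$)
$- N = \left(-1\right) 80648 = -80648$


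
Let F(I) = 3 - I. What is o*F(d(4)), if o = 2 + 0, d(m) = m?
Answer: -2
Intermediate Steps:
o = 2
o*F(d(4)) = 2*(3 - 1*4) = 2*(3 - 4) = 2*(-1) = -2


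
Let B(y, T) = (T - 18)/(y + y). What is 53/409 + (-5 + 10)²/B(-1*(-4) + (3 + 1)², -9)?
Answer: -407569/11043 ≈ -36.907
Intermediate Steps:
B(y, T) = (-18 + T)/(2*y) (B(y, T) = (-18 + T)/((2*y)) = (-18 + T)*(1/(2*y)) = (-18 + T)/(2*y))
53/409 + (-5 + 10)²/B(-1*(-4) + (3 + 1)², -9) = 53/409 + (-5 + 10)²/(((-18 - 9)/(2*(-1*(-4) + (3 + 1)²)))) = 53*(1/409) + 5²/(((½)*(-27)/(4 + 4²))) = 53/409 + 25/(((½)*(-27)/(4 + 16))) = 53/409 + 25/(((½)*(-27)/20)) = 53/409 + 25/(((½)*(1/20)*(-27))) = 53/409 + 25/(-27/40) = 53/409 + 25*(-40/27) = 53/409 - 1000/27 = -407569/11043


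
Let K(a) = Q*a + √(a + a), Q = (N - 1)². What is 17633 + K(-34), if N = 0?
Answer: 17599 + 2*I*√17 ≈ 17599.0 + 8.2462*I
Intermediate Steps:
Q = 1 (Q = (0 - 1)² = (-1)² = 1)
K(a) = a + √2*√a (K(a) = 1*a + √(a + a) = a + √(2*a) = a + √2*√a)
17633 + K(-34) = 17633 + (-34 + √2*√(-34)) = 17633 + (-34 + √2*(I*√34)) = 17633 + (-34 + 2*I*√17) = 17599 + 2*I*√17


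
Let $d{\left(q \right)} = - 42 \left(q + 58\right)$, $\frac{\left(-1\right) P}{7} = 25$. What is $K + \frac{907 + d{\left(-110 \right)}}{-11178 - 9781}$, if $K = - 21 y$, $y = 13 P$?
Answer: $\frac{1001313134}{20959} \approx 47775.0$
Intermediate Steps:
$P = -175$ ($P = \left(-7\right) 25 = -175$)
$d{\left(q \right)} = -2436 - 42 q$ ($d{\left(q \right)} = - 42 \left(58 + q\right) = -2436 - 42 q$)
$y = -2275$ ($y = 13 \left(-175\right) = -2275$)
$K = 47775$ ($K = \left(-21\right) \left(-2275\right) = 47775$)
$K + \frac{907 + d{\left(-110 \right)}}{-11178 - 9781} = 47775 + \frac{907 - -2184}{-11178 - 9781} = 47775 + \frac{907 + \left(-2436 + 4620\right)}{-20959} = 47775 + \left(907 + 2184\right) \left(- \frac{1}{20959}\right) = 47775 + 3091 \left(- \frac{1}{20959}\right) = 47775 - \frac{3091}{20959} = \frac{1001313134}{20959}$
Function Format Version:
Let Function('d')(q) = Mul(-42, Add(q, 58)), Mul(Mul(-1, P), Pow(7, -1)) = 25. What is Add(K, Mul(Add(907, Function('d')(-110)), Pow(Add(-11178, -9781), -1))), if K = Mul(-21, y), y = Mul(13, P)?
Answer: Rational(1001313134, 20959) ≈ 47775.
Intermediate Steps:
P = -175 (P = Mul(-7, 25) = -175)
Function('d')(q) = Add(-2436, Mul(-42, q)) (Function('d')(q) = Mul(-42, Add(58, q)) = Add(-2436, Mul(-42, q)))
y = -2275 (y = Mul(13, -175) = -2275)
K = 47775 (K = Mul(-21, -2275) = 47775)
Add(K, Mul(Add(907, Function('d')(-110)), Pow(Add(-11178, -9781), -1))) = Add(47775, Mul(Add(907, Add(-2436, Mul(-42, -110))), Pow(Add(-11178, -9781), -1))) = Add(47775, Mul(Add(907, Add(-2436, 4620)), Pow(-20959, -1))) = Add(47775, Mul(Add(907, 2184), Rational(-1, 20959))) = Add(47775, Mul(3091, Rational(-1, 20959))) = Add(47775, Rational(-3091, 20959)) = Rational(1001313134, 20959)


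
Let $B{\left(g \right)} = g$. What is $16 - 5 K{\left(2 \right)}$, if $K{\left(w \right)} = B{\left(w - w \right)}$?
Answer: $16$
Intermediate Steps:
$K{\left(w \right)} = 0$ ($K{\left(w \right)} = w - w = 0$)
$16 - 5 K{\left(2 \right)} = 16 - 0 = 16 + 0 = 16$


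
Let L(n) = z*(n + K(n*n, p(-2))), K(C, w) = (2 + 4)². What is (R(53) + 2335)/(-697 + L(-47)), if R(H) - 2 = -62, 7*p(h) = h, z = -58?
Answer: -2275/59 ≈ -38.559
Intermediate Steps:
p(h) = h/7
K(C, w) = 36 (K(C, w) = 6² = 36)
R(H) = -60 (R(H) = 2 - 62 = -60)
L(n) = -2088 - 58*n (L(n) = -58*(n + 36) = -58*(36 + n) = -2088 - 58*n)
(R(53) + 2335)/(-697 + L(-47)) = (-60 + 2335)/(-697 + (-2088 - 58*(-47))) = 2275/(-697 + (-2088 + 2726)) = 2275/(-697 + 638) = 2275/(-59) = 2275*(-1/59) = -2275/59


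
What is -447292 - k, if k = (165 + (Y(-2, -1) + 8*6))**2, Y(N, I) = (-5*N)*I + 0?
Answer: -488501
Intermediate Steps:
Y(N, I) = -5*I*N (Y(N, I) = -5*I*N + 0 = -5*I*N)
k = 41209 (k = (165 + (-5*(-1)*(-2) + 8*6))**2 = (165 + (-10 + 48))**2 = (165 + 38)**2 = 203**2 = 41209)
-447292 - k = -447292 - 1*41209 = -447292 - 41209 = -488501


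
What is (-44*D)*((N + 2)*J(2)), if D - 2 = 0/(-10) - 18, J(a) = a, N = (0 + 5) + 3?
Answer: 14080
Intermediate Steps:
N = 8 (N = 5 + 3 = 8)
D = -16 (D = 2 + (0/(-10) - 18) = 2 + (0*(-1/10) - 18) = 2 + (0 - 18) = 2 - 18 = -16)
(-44*D)*((N + 2)*J(2)) = (-44*(-16))*((8 + 2)*2) = 704*(10*2) = 704*20 = 14080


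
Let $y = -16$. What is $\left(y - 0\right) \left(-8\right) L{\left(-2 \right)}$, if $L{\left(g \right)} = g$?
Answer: $-256$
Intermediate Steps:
$\left(y - 0\right) \left(-8\right) L{\left(-2 \right)} = \left(-16 - 0\right) \left(-8\right) \left(-2\right) = \left(-16 + 0\right) \left(-8\right) \left(-2\right) = \left(-16\right) \left(-8\right) \left(-2\right) = 128 \left(-2\right) = -256$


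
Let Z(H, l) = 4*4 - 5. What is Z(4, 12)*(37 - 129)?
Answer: -1012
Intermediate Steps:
Z(H, l) = 11 (Z(H, l) = 16 - 5 = 11)
Z(4, 12)*(37 - 129) = 11*(37 - 129) = 11*(-92) = -1012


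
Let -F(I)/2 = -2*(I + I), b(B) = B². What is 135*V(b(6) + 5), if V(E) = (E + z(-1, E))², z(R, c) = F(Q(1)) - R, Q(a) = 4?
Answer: 739260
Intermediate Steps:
F(I) = 8*I (F(I) = -(-4)*(I + I) = -(-4)*2*I = -(-8)*I = 8*I)
z(R, c) = 32 - R (z(R, c) = 8*4 - R = 32 - R)
V(E) = (33 + E)² (V(E) = (E + (32 - 1*(-1)))² = (E + (32 + 1))² = (E + 33)² = (33 + E)²)
135*V(b(6) + 5) = 135*(33 + (6² + 5))² = 135*(33 + (36 + 5))² = 135*(33 + 41)² = 135*74² = 135*5476 = 739260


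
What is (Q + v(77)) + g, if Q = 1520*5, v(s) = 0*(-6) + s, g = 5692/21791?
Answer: 167295199/21791 ≈ 7677.3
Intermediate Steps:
g = 5692/21791 (g = 5692*(1/21791) = 5692/21791 ≈ 0.26121)
v(s) = s (v(s) = 0 + s = s)
Q = 7600
(Q + v(77)) + g = (7600 + 77) + 5692/21791 = 7677 + 5692/21791 = 167295199/21791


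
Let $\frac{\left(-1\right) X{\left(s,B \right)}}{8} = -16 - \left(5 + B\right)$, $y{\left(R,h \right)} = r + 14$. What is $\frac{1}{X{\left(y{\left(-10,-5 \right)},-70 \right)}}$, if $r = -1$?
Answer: $- \frac{1}{392} \approx -0.002551$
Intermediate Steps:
$y{\left(R,h \right)} = 13$ ($y{\left(R,h \right)} = -1 + 14 = 13$)
$X{\left(s,B \right)} = 168 + 8 B$ ($X{\left(s,B \right)} = - 8 \left(-16 - \left(5 + B\right)\right) = - 8 \left(-21 - B\right) = 168 + 8 B$)
$\frac{1}{X{\left(y{\left(-10,-5 \right)},-70 \right)}} = \frac{1}{168 + 8 \left(-70\right)} = \frac{1}{168 - 560} = \frac{1}{-392} = - \frac{1}{392}$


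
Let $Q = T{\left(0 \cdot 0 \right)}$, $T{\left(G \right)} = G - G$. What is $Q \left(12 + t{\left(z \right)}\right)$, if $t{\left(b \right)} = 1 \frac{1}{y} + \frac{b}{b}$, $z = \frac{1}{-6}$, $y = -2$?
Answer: $0$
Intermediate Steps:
$z = - \frac{1}{6} \approx -0.16667$
$t{\left(b \right)} = \frac{1}{2}$ ($t{\left(b \right)} = 1 \frac{1}{-2} + \frac{b}{b} = 1 \left(- \frac{1}{2}\right) + 1 = - \frac{1}{2} + 1 = \frac{1}{2}$)
$T{\left(G \right)} = 0$
$Q = 0$
$Q \left(12 + t{\left(z \right)}\right) = 0 \left(12 + \frac{1}{2}\right) = 0 \cdot \frac{25}{2} = 0$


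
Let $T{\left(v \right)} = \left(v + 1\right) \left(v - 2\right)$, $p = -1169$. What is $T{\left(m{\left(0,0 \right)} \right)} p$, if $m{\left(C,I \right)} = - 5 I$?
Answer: $2338$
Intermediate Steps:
$T{\left(v \right)} = \left(1 + v\right) \left(-2 + v\right)$
$T{\left(m{\left(0,0 \right)} \right)} p = \left(-2 + \left(\left(-5\right) 0\right)^{2} - \left(-5\right) 0\right) \left(-1169\right) = \left(-2 + 0^{2} - 0\right) \left(-1169\right) = \left(-2 + 0 + 0\right) \left(-1169\right) = \left(-2\right) \left(-1169\right) = 2338$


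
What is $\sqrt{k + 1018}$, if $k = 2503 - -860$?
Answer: $\sqrt{4381} \approx 66.189$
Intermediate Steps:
$k = 3363$ ($k = 2503 + 860 = 3363$)
$\sqrt{k + 1018} = \sqrt{3363 + 1018} = \sqrt{4381}$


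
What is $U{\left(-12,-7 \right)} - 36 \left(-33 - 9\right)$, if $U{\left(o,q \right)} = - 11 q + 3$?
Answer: $1592$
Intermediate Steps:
$U{\left(o,q \right)} = 3 - 11 q$
$U{\left(-12,-7 \right)} - 36 \left(-33 - 9\right) = \left(3 - -77\right) - 36 \left(-33 - 9\right) = \left(3 + 77\right) - 36 \left(-33 - 9\right) = 80 - -1512 = 80 + 1512 = 1592$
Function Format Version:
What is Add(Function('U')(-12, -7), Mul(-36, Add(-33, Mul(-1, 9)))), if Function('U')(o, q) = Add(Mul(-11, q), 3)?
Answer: 1592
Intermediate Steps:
Function('U')(o, q) = Add(3, Mul(-11, q))
Add(Function('U')(-12, -7), Mul(-36, Add(-33, Mul(-1, 9)))) = Add(Add(3, Mul(-11, -7)), Mul(-36, Add(-33, Mul(-1, 9)))) = Add(Add(3, 77), Mul(-36, Add(-33, -9))) = Add(80, Mul(-36, -42)) = Add(80, 1512) = 1592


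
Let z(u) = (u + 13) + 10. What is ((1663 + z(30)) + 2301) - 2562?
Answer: 1455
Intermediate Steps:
z(u) = 23 + u (z(u) = (13 + u) + 10 = 23 + u)
((1663 + z(30)) + 2301) - 2562 = ((1663 + (23 + 30)) + 2301) - 2562 = ((1663 + 53) + 2301) - 2562 = (1716 + 2301) - 2562 = 4017 - 2562 = 1455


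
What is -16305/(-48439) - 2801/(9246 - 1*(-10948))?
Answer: 193585531/978177166 ≈ 0.19790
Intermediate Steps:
-16305/(-48439) - 2801/(9246 - 1*(-10948)) = -16305*(-1/48439) - 2801/(9246 + 10948) = 16305/48439 - 2801/20194 = 193585531/978177166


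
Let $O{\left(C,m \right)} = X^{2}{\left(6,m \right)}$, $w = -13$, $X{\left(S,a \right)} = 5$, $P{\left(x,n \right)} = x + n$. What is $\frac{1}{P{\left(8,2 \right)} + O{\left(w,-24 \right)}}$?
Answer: $\frac{1}{35} \approx 0.028571$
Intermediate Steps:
$P{\left(x,n \right)} = n + x$
$O{\left(C,m \right)} = 25$ ($O{\left(C,m \right)} = 5^{2} = 25$)
$\frac{1}{P{\left(8,2 \right)} + O{\left(w,-24 \right)}} = \frac{1}{\left(2 + 8\right) + 25} = \frac{1}{10 + 25} = \frac{1}{35}$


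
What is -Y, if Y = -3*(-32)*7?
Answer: -672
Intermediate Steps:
Y = 672 (Y = 96*7 = 672)
-Y = -1*672 = -672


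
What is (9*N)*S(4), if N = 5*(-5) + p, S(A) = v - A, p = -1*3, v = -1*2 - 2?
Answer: 2016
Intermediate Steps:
v = -4 (v = -2 - 2 = -4)
p = -3
S(A) = -4 - A
N = -28 (N = 5*(-5) - 3 = -25 - 3 = -28)
(9*N)*S(4) = (9*(-28))*(-4 - 1*4) = -252*(-4 - 4) = -252*(-8) = 2016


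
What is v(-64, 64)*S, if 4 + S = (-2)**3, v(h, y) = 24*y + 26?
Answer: -18744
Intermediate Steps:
v(h, y) = 26 + 24*y
S = -12 (S = -4 + (-2)**3 = -4 - 8 = -12)
v(-64, 64)*S = (26 + 24*64)*(-12) = (26 + 1536)*(-12) = 1562*(-12) = -18744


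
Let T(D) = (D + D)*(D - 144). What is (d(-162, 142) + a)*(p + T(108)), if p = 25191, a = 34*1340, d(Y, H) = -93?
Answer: 791807805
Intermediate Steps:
a = 45560
T(D) = 2*D*(-144 + D) (T(D) = (2*D)*(-144 + D) = 2*D*(-144 + D))
(d(-162, 142) + a)*(p + T(108)) = (-93 + 45560)*(25191 + 2*108*(-144 + 108)) = 45467*(25191 + 2*108*(-36)) = 45467*(25191 - 7776) = 45467*17415 = 791807805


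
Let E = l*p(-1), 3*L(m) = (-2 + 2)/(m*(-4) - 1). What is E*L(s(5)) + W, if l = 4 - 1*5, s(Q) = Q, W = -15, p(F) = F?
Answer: -15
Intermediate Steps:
l = -1 (l = 4 - 5 = -1)
L(m) = 0 (L(m) = ((-2 + 2)/(m*(-4) - 1))/3 = (0/(-4*m - 1))/3 = (0/(-1 - 4*m))/3 = (⅓)*0 = 0)
E = 1 (E = -1*(-1) = 1)
E*L(s(5)) + W = 1*0 - 15 = 0 - 15 = -15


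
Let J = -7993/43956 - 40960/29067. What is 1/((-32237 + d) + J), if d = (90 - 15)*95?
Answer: -425889684/10695619334705 ≈ -3.9819e-5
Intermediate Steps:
J = -677590097/425889684 (J = -7993*1/43956 - 40960*1/29067 = -7993/43956 - 40960/29067 = -677590097/425889684 ≈ -1.5910)
d = 7125 (d = 75*95 = 7125)
1/((-32237 + d) + J) = 1/((-32237 + 7125) - 677590097/425889684) = 1/(-25112 - 677590097/425889684) = 1/(-10695619334705/425889684) = -425889684/10695619334705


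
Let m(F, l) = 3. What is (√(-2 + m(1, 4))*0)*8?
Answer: 0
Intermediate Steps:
(√(-2 + m(1, 4))*0)*8 = (√(-2 + 3)*0)*8 = (√1*0)*8 = (1*0)*8 = 0*8 = 0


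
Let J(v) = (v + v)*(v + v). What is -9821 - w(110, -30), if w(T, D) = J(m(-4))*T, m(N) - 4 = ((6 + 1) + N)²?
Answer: -84181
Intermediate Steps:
m(N) = 4 + (7 + N)² (m(N) = 4 + ((6 + 1) + N)² = 4 + (7 + N)²)
J(v) = 4*v² (J(v) = (2*v)*(2*v) = 4*v²)
w(T, D) = 676*T (w(T, D) = (4*(4 + (7 - 4)²)²)*T = (4*(4 + 3²)²)*T = (4*(4 + 9)²)*T = (4*13²)*T = (4*169)*T = 676*T)
-9821 - w(110, -30) = -9821 - 676*110 = -9821 - 1*74360 = -9821 - 74360 = -84181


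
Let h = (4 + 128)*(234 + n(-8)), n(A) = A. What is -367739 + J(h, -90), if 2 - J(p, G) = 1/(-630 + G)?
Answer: -264770639/720 ≈ -3.6774e+5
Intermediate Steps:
h = 29832 (h = (4 + 128)*(234 - 8) = 132*226 = 29832)
J(p, G) = 2 - 1/(-630 + G)
-367739 + J(h, -90) = -367739 + (-1261 + 2*(-90))/(-630 - 90) = -367739 + (-1261 - 180)/(-720) = -367739 - 1/720*(-1441) = -367739 + 1441/720 = -264770639/720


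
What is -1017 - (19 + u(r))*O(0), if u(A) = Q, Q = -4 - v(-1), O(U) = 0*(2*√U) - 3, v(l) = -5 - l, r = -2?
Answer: -960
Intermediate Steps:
O(U) = -3 (O(U) = 0 - 3 = -3)
Q = 0 (Q = -4 - (-5 - 1*(-1)) = -4 - (-5 + 1) = -4 - 1*(-4) = -4 + 4 = 0)
u(A) = 0
-1017 - (19 + u(r))*O(0) = -1017 - (19 + 0)*(-3) = -1017 - 19*(-3) = -1017 - 1*(-57) = -1017 + 57 = -960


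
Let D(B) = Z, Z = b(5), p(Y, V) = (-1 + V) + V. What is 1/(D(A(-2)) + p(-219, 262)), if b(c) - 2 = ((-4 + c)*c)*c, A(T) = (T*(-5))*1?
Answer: 1/550 ≈ 0.0018182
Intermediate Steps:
p(Y, V) = -1 + 2*V
A(T) = -5*T (A(T) = -5*T*1 = -5*T)
b(c) = 2 + c**2*(-4 + c) (b(c) = 2 + ((-4 + c)*c)*c = 2 + (c*(-4 + c))*c = 2 + c**2*(-4 + c))
Z = 27 (Z = 2 + 5**3 - 4*5**2 = 2 + 125 - 4*25 = 2 + 125 - 100 = 27)
D(B) = 27
1/(D(A(-2)) + p(-219, 262)) = 1/(27 + (-1 + 2*262)) = 1/(27 + (-1 + 524)) = 1/(27 + 523) = 1/550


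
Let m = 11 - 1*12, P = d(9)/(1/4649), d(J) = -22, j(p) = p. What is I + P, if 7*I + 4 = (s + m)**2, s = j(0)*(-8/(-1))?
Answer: -715949/7 ≈ -1.0228e+5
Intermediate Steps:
s = 0 (s = 0*(-8/(-1)) = 0*(-8*(-1)) = 0*8 = 0)
P = -102278 (P = -22/(1/4649) = -22/1/4649 = -22*4649 = -102278)
m = -1 (m = 11 - 12 = -1)
I = -3/7 (I = -4/7 + (0 - 1)**2/7 = -4/7 + (1/7)*(-1)**2 = -4/7 + (1/7)*1 = -4/7 + 1/7 = -3/7 ≈ -0.42857)
I + P = -3/7 - 102278 = -715949/7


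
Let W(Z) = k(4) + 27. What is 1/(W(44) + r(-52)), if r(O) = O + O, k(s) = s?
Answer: -1/73 ≈ -0.013699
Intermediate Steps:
W(Z) = 31 (W(Z) = 4 + 27 = 31)
r(O) = 2*O
1/(W(44) + r(-52)) = 1/(31 + 2*(-52)) = 1/(31 - 104) = 1/(-73) = -1/73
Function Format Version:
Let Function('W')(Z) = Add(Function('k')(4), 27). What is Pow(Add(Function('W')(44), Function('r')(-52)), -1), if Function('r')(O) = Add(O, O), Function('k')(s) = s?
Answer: Rational(-1, 73) ≈ -0.013699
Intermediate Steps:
Function('W')(Z) = 31 (Function('W')(Z) = Add(4, 27) = 31)
Function('r')(O) = Mul(2, O)
Pow(Add(Function('W')(44), Function('r')(-52)), -1) = Pow(Add(31, Mul(2, -52)), -1) = Pow(Add(31, -104), -1) = Pow(-73, -1) = Rational(-1, 73)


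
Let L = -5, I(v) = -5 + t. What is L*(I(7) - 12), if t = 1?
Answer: 80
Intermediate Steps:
I(v) = -4 (I(v) = -5 + 1 = -4)
L*(I(7) - 12) = -5*(-4 - 12) = -5*(-16) = 80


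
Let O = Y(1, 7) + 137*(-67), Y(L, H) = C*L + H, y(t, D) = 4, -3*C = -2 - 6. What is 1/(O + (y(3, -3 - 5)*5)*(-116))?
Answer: -3/34468 ≈ -8.7037e-5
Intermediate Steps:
C = 8/3 (C = -(-2 - 6)/3 = -⅓*(-8) = 8/3 ≈ 2.6667)
Y(L, H) = H + 8*L/3 (Y(L, H) = 8*L/3 + H = H + 8*L/3)
O = -27508/3 (O = (7 + (8/3)*1) + 137*(-67) = (7 + 8/3) - 9179 = 29/3 - 9179 = -27508/3 ≈ -9169.3)
1/(O + (y(3, -3 - 5)*5)*(-116)) = 1/(-27508/3 + (4*5)*(-116)) = 1/(-27508/3 + 20*(-116)) = 1/(-27508/3 - 2320) = 1/(-34468/3) = -3/34468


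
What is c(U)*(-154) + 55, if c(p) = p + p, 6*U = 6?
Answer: -253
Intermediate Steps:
U = 1 (U = (1/6)*6 = 1)
c(p) = 2*p
c(U)*(-154) + 55 = (2*1)*(-154) + 55 = 2*(-154) + 55 = -308 + 55 = -253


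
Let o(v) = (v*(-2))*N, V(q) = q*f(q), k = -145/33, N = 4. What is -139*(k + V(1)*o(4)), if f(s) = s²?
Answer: 166939/33 ≈ 5058.8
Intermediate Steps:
k = -145/33 (k = -145*1/33 = -145/33 ≈ -4.3939)
V(q) = q³ (V(q) = q*q² = q³)
o(v) = -8*v (o(v) = (v*(-2))*4 = -2*v*4 = -8*v)
-139*(k + V(1)*o(4)) = -139*(-145/33 + 1³*(-8*4)) = -139*(-145/33 + 1*(-32)) = -139*(-145/33 - 32) = -139*(-1201/33) = 166939/33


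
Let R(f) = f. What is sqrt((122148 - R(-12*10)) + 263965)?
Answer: sqrt(386233) ≈ 621.48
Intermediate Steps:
sqrt((122148 - R(-12*10)) + 263965) = sqrt((122148 - (-12)*10) + 263965) = sqrt((122148 - 1*(-120)) + 263965) = sqrt((122148 + 120) + 263965) = sqrt(122268 + 263965) = sqrt(386233)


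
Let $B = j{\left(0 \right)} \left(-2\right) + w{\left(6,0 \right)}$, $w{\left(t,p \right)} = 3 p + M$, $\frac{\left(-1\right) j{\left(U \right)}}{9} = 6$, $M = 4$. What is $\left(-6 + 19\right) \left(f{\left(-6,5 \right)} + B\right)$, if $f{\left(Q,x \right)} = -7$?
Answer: $1365$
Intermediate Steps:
$j{\left(U \right)} = -54$ ($j{\left(U \right)} = \left(-9\right) 6 = -54$)
$w{\left(t,p \right)} = 4 + 3 p$ ($w{\left(t,p \right)} = 3 p + 4 = 4 + 3 p$)
$B = 112$ ($B = \left(-54\right) \left(-2\right) + \left(4 + 3 \cdot 0\right) = 108 + \left(4 + 0\right) = 108 + 4 = 112$)
$\left(-6 + 19\right) \left(f{\left(-6,5 \right)} + B\right) = \left(-6 + 19\right) \left(-7 + 112\right) = 13 \cdot 105 = 1365$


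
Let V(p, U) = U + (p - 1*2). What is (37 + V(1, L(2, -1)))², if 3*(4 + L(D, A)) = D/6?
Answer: 83521/81 ≈ 1031.1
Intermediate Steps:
L(D, A) = -4 + D/18 (L(D, A) = -4 + (D/6)/3 = -4 + D/18)
V(p, U) = -2 + U + p (V(p, U) = U + (p - 2) = U + (-2 + p) = -2 + U + p)
(37 + V(1, L(2, -1)))² = (37 + (-2 + (-4 + (1/18)*2) + 1))² = (37 + (-2 + (-4 + ⅑) + 1))² = (37 + (-2 - 35/9 + 1))² = (37 - 44/9)² = (289/9)² = 83521/81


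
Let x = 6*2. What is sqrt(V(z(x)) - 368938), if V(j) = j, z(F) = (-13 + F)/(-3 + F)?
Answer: I*sqrt(3320443)/3 ≈ 607.4*I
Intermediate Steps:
x = 12
z(F) = (-13 + F)/(-3 + F)
sqrt(V(z(x)) - 368938) = sqrt((-13 + 12)/(-3 + 12) - 368938) = sqrt(-1/9 - 368938) = sqrt(-3320443/9) = I*sqrt(3320443)/3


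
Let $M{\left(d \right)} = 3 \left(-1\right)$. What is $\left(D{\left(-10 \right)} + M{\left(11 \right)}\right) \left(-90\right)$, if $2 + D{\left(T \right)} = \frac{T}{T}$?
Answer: $360$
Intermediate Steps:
$M{\left(d \right)} = -3$
$D{\left(T \right)} = -1$ ($D{\left(T \right)} = -2 + \frac{T}{T} = -2 + 1 = -1$)
$\left(D{\left(-10 \right)} + M{\left(11 \right)}\right) \left(-90\right) = \left(-1 - 3\right) \left(-90\right) = \left(-4\right) \left(-90\right) = 360$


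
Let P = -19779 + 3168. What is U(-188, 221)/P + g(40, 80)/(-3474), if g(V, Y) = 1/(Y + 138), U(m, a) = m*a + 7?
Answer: 10486770667/4193347284 ≈ 2.5008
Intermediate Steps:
U(m, a) = 7 + a*m (U(m, a) = a*m + 7 = 7 + a*m)
P = -16611
g(V, Y) = 1/(138 + Y)
U(-188, 221)/P + g(40, 80)/(-3474) = (7 + 221*(-188))/(-16611) + 1/((138 + 80)*(-3474)) = (7 - 41548)*(-1/16611) - 1/3474/218 = -41541*(-1/16611) + (1/218)*(-1/3474) = 13847/5537 - 1/757332 = 10486770667/4193347284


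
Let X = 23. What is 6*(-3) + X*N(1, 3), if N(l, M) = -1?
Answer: -41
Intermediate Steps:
6*(-3) + X*N(1, 3) = 6*(-3) + 23*(-1) = -18 - 23 = -41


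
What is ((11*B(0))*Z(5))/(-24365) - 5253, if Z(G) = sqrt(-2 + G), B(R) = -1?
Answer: -5253 + sqrt(3)/2215 ≈ -5253.0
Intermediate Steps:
((11*B(0))*Z(5))/(-24365) - 5253 = ((11*(-1))*sqrt(-2 + 5))/(-24365) - 5253 = -11*sqrt(3)*(-1/24365) - 5253 = sqrt(3)/2215 - 5253 = -5253 + sqrt(3)/2215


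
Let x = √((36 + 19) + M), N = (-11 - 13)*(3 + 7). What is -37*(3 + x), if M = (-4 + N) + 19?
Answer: -111 - 37*I*√170 ≈ -111.0 - 482.42*I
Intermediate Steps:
N = -240 (N = -24*10 = -240)
M = -225 (M = (-4 - 240) + 19 = -244 + 19 = -225)
x = I*√170 (x = √((36 + 19) - 225) = √(55 - 225) = √(-170) = I*√170 ≈ 13.038*I)
-37*(3 + x) = -37*(3 + I*√170) = -111 - 37*I*√170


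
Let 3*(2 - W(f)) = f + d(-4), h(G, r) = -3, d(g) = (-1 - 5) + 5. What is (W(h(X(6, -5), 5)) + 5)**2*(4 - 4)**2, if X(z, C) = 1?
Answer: 0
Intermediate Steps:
d(g) = -1 (d(g) = -6 + 5 = -1)
W(f) = 7/3 - f/3 (W(f) = 2 - (f - 1)/3 = 2 - (-1 + f)/3 = 2 + (1/3 - f/3) = 7/3 - f/3)
(W(h(X(6, -5), 5)) + 5)**2*(4 - 4)**2 = ((7/3 - 1/3*(-3)) + 5)**2*(4 - 4)**2 = ((7/3 + 1) + 5)**2*0**2 = (10/3 + 5)**2*0 = (25/3)**2*0 = (625/9)*0 = 0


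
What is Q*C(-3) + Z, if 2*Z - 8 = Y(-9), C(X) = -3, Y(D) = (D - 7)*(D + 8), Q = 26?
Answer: -66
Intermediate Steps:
Y(D) = (-7 + D)*(8 + D)
Z = 12 (Z = 4 + (-56 - 9 + (-9)**2)/2 = 4 + (-56 - 9 + 81)/2 = 4 + (1/2)*16 = 4 + 8 = 12)
Q*C(-3) + Z = 26*(-3) + 12 = -78 + 12 = -66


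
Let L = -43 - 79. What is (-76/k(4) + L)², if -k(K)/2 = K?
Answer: 50625/4 ≈ 12656.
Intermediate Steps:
k(K) = -2*K
L = -122
(-76/k(4) + L)² = (-76/((-2*4)) - 122)² = (-76/(-8) - 122)² = (-76*(-⅛) - 122)² = (19/2 - 122)² = (-225/2)² = 50625/4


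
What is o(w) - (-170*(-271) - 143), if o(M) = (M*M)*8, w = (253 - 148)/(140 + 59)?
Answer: -1818666927/39601 ≈ -45925.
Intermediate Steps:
w = 105/199 ≈ 0.52764
o(M) = 8*M² (o(M) = M²*8 = 8*M²)
o(w) - (-170*(-271) - 143) = 8*(105/199)² - (-170*(-271) - 143) = 8*(11025/39601) - (46070 - 143) = 88200/39601 - 1*45927 = 88200/39601 - 45927 = -1818666927/39601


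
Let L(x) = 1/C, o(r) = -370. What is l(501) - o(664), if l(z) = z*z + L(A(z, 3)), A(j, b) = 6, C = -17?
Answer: 4273306/17 ≈ 2.5137e+5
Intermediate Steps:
L(x) = -1/17 (L(x) = 1/(-17) = -1/17)
l(z) = -1/17 + z² (l(z) = z*z - 1/17 = z² - 1/17 = -1/17 + z²)
l(501) - o(664) = (-1/17 + 501²) - 1*(-370) = (-1/17 + 251001) + 370 = 4267016/17 + 370 = 4273306/17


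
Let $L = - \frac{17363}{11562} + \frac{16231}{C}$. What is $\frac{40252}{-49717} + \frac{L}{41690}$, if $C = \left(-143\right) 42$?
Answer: $- \frac{971204077483603}{1199427098983113} \approx -0.80972$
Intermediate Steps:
$C = -6006$
$L = - \frac{24328750}{5786781}$ ($L = - \frac{17363}{11562} + \frac{16231}{-6006} = \left(-17363\right) \frac{1}{11562} + 16231 \left(- \frac{1}{6006}\right) = - \frac{17363}{11562} - \frac{16231}{6006} = - \frac{24328750}{5786781} \approx -4.2042$)
$\frac{40252}{-49717} + \frac{L}{41690} = \frac{40252}{-49717} - \frac{24328750}{5786781 \cdot 41690} = 40252 \left(- \frac{1}{49717}\right) - \frac{2432875}{24125089989} = - \frac{40252}{49717} - \frac{2432875}{24125089989} = - \frac{971204077483603}{1199427098983113}$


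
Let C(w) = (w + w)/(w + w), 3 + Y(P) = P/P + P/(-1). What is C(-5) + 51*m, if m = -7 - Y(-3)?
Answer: -407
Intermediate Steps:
Y(P) = -2 - P (Y(P) = -3 + (P/P + P/(-1)) = -3 + (1 + P*(-1)) = -3 + (1 - P) = -2 - P)
m = -8 (m = -7 - (-2 - 1*(-3)) = -7 - (-2 + 3) = -7 - 1*1 = -7 - 1 = -8)
C(w) = 1 (C(w) = (2*w)/((2*w)) = (2*w)*(1/(2*w)) = 1)
C(-5) + 51*m = 1 + 51*(-8) = 1 - 408 = -407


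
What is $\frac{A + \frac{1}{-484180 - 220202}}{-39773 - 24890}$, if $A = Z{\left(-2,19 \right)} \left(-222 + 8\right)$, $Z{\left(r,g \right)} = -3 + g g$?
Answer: $\frac{53964113785}{45547453266} \approx 1.1848$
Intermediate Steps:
$Z{\left(r,g \right)} = -3 + g^{2}$
$A = -76612$ ($A = \left(-3 + 19^{2}\right) \left(-222 + 8\right) = \left(-3 + 361\right) \left(-214\right) = 358 \left(-214\right) = -76612$)
$\frac{A + \frac{1}{-484180 - 220202}}{-39773 - 24890} = \frac{-76612 + \frac{1}{-484180 - 220202}}{-39773 - 24890} = \frac{-76612 + \frac{1}{-704382}}{-64663} = \left(-76612 - \frac{1}{704382}\right) \left(- \frac{1}{64663}\right) = \left(- \frac{53964113785}{704382}\right) \left(- \frac{1}{64663}\right) = \frac{53964113785}{45547453266}$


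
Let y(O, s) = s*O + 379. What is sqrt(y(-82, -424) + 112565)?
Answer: 16*sqrt(577) ≈ 384.33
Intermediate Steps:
y(O, s) = 379 + O*s (y(O, s) = O*s + 379 = 379 + O*s)
sqrt(y(-82, -424) + 112565) = sqrt((379 - 82*(-424)) + 112565) = sqrt((379 + 34768) + 112565) = sqrt(35147 + 112565) = sqrt(147712) = 16*sqrt(577)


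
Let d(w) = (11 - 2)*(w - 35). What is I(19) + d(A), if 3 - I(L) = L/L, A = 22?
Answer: -115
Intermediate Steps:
I(L) = 2 (I(L) = 3 - L/L = 3 - 1*1 = 3 - 1 = 2)
d(w) = -315 + 9*w (d(w) = 9*(-35 + w) = -315 + 9*w)
I(19) + d(A) = 2 + (-315 + 9*22) = 2 + (-315 + 198) = 2 - 117 = -115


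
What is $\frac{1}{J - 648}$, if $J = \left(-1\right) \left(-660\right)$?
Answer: $\frac{1}{12} \approx 0.083333$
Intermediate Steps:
$J = 660$
$\frac{1}{J - 648} = \frac{1}{660 - 648} = \frac{1}{12}$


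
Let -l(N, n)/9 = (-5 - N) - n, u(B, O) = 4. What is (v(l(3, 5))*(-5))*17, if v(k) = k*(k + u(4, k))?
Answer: -1203345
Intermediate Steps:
l(N, n) = 45 + 9*N + 9*n (l(N, n) = -9*((-5 - N) - n) = -9*(-5 - N - n) = 45 + 9*N + 9*n)
v(k) = k*(4 + k) (v(k) = k*(k + 4) = k*(4 + k))
(v(l(3, 5))*(-5))*17 = (((45 + 9*3 + 9*5)*(4 + (45 + 9*3 + 9*5)))*(-5))*17 = (((45 + 27 + 45)*(4 + (45 + 27 + 45)))*(-5))*17 = ((117*(4 + 117))*(-5))*17 = ((117*121)*(-5))*17 = (14157*(-5))*17 = -70785*17 = -1203345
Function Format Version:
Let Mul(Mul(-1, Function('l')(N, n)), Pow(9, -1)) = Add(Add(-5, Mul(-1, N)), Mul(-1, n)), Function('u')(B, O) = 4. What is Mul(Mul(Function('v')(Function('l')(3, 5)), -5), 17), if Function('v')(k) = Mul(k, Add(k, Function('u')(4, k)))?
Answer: -1203345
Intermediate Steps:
Function('l')(N, n) = Add(45, Mul(9, N), Mul(9, n)) (Function('l')(N, n) = Mul(-9, Add(Add(-5, Mul(-1, N)), Mul(-1, n))) = Mul(-9, Add(-5, Mul(-1, N), Mul(-1, n))) = Add(45, Mul(9, N), Mul(9, n)))
Function('v')(k) = Mul(k, Add(4, k)) (Function('v')(k) = Mul(k, Add(k, 4)) = Mul(k, Add(4, k)))
Mul(Mul(Function('v')(Function('l')(3, 5)), -5), 17) = Mul(Mul(Mul(Add(45, Mul(9, 3), Mul(9, 5)), Add(4, Add(45, Mul(9, 3), Mul(9, 5)))), -5), 17) = Mul(Mul(Mul(Add(45, 27, 45), Add(4, Add(45, 27, 45))), -5), 17) = Mul(Mul(Mul(117, Add(4, 117)), -5), 17) = Mul(Mul(Mul(117, 121), -5), 17) = Mul(Mul(14157, -5), 17) = Mul(-70785, 17) = -1203345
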